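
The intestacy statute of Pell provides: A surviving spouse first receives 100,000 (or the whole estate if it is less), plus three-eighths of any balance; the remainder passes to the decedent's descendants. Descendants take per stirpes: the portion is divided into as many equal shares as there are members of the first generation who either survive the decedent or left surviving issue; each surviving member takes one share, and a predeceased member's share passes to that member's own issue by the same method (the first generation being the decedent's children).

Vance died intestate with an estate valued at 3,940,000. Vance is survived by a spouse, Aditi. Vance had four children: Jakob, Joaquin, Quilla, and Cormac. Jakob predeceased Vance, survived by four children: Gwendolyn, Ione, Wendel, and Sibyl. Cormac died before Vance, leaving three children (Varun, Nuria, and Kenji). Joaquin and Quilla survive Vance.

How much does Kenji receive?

Kenji receives 200,000.

Aditi first takes 100,000, leaving a balance of 3,840,000. Aditi then takes three-eighths of the balance (1,440,000), for a total of 1,540,000. The remaining 2,400,000 passes to the descendants.
The descendants' portion (2,400,000) is divided into 4 shares of 600,000: Joaquin and Quilla each take 600,000; Jakob's 600,000 share passes to Jakob's issue; Cormac's 600,000 share passes to Cormac's issue.
Jakob's share (600,000) is divided into 4 shares of 150,000: Gwendolyn, Ione, Wendel, and Sibyl each take 150,000.
Cormac's share (600,000) is divided into 3 shares of 200,000: Varun, Nuria, and Kenji each take 200,000.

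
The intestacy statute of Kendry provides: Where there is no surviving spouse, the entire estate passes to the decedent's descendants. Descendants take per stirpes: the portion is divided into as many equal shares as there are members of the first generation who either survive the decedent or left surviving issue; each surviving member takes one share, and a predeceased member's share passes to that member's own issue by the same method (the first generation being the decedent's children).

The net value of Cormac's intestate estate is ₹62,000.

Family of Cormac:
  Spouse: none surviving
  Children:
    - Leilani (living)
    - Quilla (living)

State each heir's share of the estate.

Leilani: ₹31,000; Quilla: ₹31,000

The entire ₹62,000 passes to the descendants.
That amount (₹62,000) is divided into 2 shares of ₹31,000: Leilani and Quilla each take ₹31,000.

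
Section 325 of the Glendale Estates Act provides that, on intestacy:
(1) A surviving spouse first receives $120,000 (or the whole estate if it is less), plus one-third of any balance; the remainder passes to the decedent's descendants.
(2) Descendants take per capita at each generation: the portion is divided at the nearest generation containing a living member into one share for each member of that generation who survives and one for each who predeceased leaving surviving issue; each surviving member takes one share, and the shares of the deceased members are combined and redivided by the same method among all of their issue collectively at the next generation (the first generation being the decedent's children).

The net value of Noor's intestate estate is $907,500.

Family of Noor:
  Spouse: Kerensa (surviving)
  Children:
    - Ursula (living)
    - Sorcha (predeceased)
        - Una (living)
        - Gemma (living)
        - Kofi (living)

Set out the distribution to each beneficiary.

Kerensa: $382,500; Ursula: $262,500; Una: $87,500; Gemma: $87,500; Kofi: $87,500

Kerensa first takes $120,000, leaving a balance of $787,500. Kerensa then takes one-third of the balance ($262,500), for a total of $382,500. The remaining $525,000 passes to the descendants.
The descendants' portion ($525,000) is divided at the children's generation into 2 shares of $262,500. Ursula takes $262,500. The remaining share for the deceased Sorcha ($262,500) is carried to the next generation.
That pool ($262,500) is divided at the grandchildren's generation equally among Una, Gemma, and Kofi: $87,500 each.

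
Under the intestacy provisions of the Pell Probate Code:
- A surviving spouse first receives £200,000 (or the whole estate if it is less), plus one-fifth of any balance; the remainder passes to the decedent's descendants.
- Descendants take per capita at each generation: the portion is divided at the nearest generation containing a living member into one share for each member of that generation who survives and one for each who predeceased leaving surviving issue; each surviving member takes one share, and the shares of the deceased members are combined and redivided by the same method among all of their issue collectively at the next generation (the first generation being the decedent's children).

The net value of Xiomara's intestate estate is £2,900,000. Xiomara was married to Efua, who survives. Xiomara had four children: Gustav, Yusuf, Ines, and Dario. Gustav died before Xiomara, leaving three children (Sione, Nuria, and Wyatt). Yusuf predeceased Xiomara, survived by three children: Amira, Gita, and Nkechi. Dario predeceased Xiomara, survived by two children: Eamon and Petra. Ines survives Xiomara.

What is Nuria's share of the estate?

Nuria receives £202,500.

Efua first takes £200,000, leaving a balance of £2,700,000. Efua then takes one-fifth of the balance (£540,000), for a total of £740,000. The remaining £2,160,000 passes to the descendants.
The descendants' portion (£2,160,000) is divided at the children's generation into 4 shares of £540,000. Ines takes £540,000. The 3 shares of the deceased (Gustav, Yusuf, and Dario) are combined into a pool of £1,620,000.
That pool (£1,620,000) is divided at the grandchildren's generation equally among Sione, Nuria, Wyatt, Amira, Gita, Nkechi, Eamon, and Petra: £202,500 each.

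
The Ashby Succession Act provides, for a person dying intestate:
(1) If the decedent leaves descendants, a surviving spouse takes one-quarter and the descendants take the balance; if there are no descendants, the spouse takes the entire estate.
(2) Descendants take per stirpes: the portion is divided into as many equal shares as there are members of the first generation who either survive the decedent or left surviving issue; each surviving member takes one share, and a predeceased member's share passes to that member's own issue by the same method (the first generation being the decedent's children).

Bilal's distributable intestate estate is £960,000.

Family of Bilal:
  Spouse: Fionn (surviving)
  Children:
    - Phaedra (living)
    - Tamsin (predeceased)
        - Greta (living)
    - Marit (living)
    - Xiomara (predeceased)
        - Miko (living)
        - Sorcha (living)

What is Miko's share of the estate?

Fionn takes one-quarter of £960,000 = £240,000. The remaining £720,000 passes to the descendants.
The descendants' portion (£720,000) is divided into 4 shares of £180,000: Phaedra and Marit each take £180,000; Tamsin's £180,000 share passes to Tamsin's issue; Xiomara's £180,000 share passes to Xiomara's issue.
Tamsin's share (£180,000) passes entirely to Greta.
Xiomara's share (£180,000) is divided into 2 shares of £90,000: Miko and Sorcha each take £90,000.

Miko receives £90,000.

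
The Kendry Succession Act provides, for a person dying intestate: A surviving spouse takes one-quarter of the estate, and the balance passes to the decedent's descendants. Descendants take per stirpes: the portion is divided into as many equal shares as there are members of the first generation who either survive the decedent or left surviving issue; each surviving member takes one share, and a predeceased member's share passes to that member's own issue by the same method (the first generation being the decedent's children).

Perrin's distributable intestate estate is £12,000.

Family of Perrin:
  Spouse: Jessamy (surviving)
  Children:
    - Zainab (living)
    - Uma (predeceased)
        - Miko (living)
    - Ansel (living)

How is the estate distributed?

Jessamy takes one-quarter of £12,000 = £3,000. The remaining £9,000 passes to the descendants.
The descendants' portion (£9,000) is divided into 3 shares of £3,000: Zainab and Ansel each take £3,000; Uma's £3,000 share passes to Uma's issue.
Uma's share (£3,000) passes entirely to Miko.

Jessamy: £3,000; Zainab: £3,000; Miko: £3,000; Ansel: £3,000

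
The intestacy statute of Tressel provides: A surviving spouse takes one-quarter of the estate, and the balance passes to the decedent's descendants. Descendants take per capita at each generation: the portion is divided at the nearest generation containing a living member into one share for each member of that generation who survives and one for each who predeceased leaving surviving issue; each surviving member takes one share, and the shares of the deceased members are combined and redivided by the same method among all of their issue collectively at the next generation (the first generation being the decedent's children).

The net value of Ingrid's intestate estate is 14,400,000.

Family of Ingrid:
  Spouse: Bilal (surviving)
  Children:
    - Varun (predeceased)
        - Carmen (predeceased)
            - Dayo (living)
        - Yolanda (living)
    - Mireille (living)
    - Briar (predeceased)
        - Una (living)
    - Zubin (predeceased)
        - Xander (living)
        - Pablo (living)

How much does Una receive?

Una receives 1,620,000.

Bilal takes one-quarter of 14,400,000 = 3,600,000. The remaining 10,800,000 passes to the descendants.
The descendants' portion (10,800,000) is divided at the children's generation into 4 shares of 2,700,000. Mireille takes 2,700,000. The 3 shares of the deceased (Varun, Briar, and Zubin) are combined into a pool of 8,100,000.
That pool (8,100,000) is divided at the grandchildren's generation into 5 shares of 1,620,000. Yolanda, Una, Xander, and Pablo each take 1,620,000. The remaining share for the deceased Carmen (1,620,000) is carried to the next generation.
That pool (1,620,000) passes entirely to Dayo, the sole taker at the great-grandchildren's generation.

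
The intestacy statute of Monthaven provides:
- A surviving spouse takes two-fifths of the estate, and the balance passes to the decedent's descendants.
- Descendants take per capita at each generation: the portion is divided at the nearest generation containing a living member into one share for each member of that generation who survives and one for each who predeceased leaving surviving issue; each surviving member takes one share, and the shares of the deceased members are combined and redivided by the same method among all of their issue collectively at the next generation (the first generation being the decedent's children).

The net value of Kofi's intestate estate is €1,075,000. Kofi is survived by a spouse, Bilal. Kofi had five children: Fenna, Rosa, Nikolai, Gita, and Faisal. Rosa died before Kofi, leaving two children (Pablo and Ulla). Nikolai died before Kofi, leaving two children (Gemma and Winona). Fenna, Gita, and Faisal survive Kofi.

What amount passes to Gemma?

Gemma receives €64,500.

Bilal takes two-fifths of €1,075,000 = €430,000. The remaining €645,000 passes to the descendants.
The descendants' portion (€645,000) is divided at the children's generation into 5 shares of €129,000. Fenna, Gita, and Faisal each take €129,000. The 2 shares of the deceased (Rosa and Nikolai) are combined into a pool of €258,000.
That pool (€258,000) is divided at the grandchildren's generation equally among Pablo, Ulla, Gemma, and Winona: €64,500 each.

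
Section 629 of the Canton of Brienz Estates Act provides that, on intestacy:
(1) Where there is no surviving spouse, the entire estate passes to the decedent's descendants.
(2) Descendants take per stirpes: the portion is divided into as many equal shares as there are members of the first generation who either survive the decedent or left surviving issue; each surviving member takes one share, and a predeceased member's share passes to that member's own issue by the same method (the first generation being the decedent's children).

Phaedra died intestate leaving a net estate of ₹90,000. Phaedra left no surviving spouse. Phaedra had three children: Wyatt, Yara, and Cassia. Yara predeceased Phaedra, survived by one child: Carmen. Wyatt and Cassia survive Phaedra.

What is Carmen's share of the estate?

The entire ₹90,000 passes to the descendants.
That amount (₹90,000) is divided into 3 shares of ₹30,000: Wyatt and Cassia each take ₹30,000; Yara's ₹30,000 share passes to Yara's issue.
Yara's share (₹30,000) passes entirely to Carmen.

Carmen receives ₹30,000.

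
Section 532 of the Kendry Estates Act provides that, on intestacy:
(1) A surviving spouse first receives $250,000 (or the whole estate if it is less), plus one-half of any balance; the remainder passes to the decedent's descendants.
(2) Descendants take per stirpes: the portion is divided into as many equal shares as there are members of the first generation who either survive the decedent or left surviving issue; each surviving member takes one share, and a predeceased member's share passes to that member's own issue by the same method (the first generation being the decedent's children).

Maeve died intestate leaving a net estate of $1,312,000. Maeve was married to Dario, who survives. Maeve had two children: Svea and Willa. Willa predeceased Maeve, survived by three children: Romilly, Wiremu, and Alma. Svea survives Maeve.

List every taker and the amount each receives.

Dario first takes $250,000, leaving a balance of $1,062,000. Dario then takes one-half of the balance ($531,000), for a total of $781,000. The remaining $531,000 passes to the descendants.
The descendants' portion ($531,000) is divided into 2 shares of $265,500: Svea takes $265,500; Willa's $265,500 share passes to Willa's issue.
Willa's share ($265,500) is divided into 3 shares of $88,500: Romilly, Wiremu, and Alma each take $88,500.

Dario: $781,000; Svea: $265,500; Romilly: $88,500; Wiremu: $88,500; Alma: $88,500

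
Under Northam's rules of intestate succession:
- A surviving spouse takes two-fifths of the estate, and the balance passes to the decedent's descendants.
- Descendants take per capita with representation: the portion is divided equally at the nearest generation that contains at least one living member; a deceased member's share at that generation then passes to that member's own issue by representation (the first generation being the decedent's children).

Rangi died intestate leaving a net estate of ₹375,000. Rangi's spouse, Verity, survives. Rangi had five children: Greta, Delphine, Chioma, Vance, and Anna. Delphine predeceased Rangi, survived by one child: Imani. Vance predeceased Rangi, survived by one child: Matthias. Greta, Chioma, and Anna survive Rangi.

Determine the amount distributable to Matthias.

Matthias receives ₹45,000.

Verity takes two-fifths of ₹375,000 = ₹150,000. The remaining ₹225,000 passes to the descendants.
The descendants' portion (₹225,000) is divided into 5 shares of ₹45,000: Greta, Chioma, and Anna each take ₹45,000; Delphine's ₹45,000 share passes to Delphine's issue; Vance's ₹45,000 share passes to Vance's issue.
Delphine's share (₹45,000) passes entirely to Imani.
Vance's share (₹45,000) passes entirely to Matthias.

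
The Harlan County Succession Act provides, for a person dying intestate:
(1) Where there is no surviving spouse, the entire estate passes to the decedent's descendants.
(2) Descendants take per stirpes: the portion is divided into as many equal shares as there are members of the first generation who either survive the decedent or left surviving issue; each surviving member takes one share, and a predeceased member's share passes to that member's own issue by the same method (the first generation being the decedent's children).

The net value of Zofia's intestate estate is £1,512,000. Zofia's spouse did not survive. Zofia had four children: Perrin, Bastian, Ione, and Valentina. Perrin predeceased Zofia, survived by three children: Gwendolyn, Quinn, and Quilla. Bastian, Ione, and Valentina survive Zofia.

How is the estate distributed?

Gwendolyn: £126,000; Quinn: £126,000; Quilla: £126,000; Bastian: £378,000; Ione: £378,000; Valentina: £378,000

The entire £1,512,000 passes to the descendants.
That amount (£1,512,000) is divided into 4 shares of £378,000: Bastian, Ione, and Valentina each take £378,000; Perrin's £378,000 share passes to Perrin's issue.
Perrin's share (£378,000) is divided into 3 shares of £126,000: Gwendolyn, Quinn, and Quilla each take £126,000.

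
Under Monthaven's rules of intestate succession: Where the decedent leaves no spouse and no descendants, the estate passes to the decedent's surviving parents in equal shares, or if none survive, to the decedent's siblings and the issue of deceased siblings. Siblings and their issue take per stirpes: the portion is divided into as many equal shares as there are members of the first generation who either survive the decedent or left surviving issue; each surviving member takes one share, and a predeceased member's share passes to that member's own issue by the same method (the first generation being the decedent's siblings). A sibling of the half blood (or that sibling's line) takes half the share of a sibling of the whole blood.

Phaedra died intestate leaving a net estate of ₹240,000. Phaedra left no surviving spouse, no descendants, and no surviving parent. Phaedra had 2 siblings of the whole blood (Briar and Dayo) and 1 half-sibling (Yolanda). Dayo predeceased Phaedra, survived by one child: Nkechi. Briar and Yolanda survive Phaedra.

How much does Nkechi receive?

The entire ₹240,000 passes to the siblings and their issue.
Counting each half-blood sibling's line as half a unit, there are 5/2 units in ₹240,000, so one unit is ₹96,000. Whole-blood lines (Briar and Dayo) take ₹96,000 each; half-blood lines (Yolanda) take ₹48,000 each.
Dayo's share (₹96,000) passes entirely to Nkechi.

Nkechi receives ₹96,000.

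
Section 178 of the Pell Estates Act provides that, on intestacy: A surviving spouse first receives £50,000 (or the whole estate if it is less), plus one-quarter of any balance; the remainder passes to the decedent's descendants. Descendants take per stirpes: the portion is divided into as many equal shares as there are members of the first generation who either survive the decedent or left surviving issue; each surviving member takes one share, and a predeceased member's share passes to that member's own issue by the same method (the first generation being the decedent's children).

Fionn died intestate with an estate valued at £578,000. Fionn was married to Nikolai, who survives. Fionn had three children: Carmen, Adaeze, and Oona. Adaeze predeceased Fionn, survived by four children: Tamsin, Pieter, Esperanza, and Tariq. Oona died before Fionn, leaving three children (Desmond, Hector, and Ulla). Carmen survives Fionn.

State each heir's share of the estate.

Nikolai first takes £50,000, leaving a balance of £528,000. Nikolai then takes one-quarter of the balance (£132,000), for a total of £182,000. The remaining £396,000 passes to the descendants.
The descendants' portion (£396,000) is divided into 3 shares of £132,000: Carmen takes £132,000; Adaeze's £132,000 share passes to Adaeze's issue; Oona's £132,000 share passes to Oona's issue.
Adaeze's share (£132,000) is divided into 4 shares of £33,000: Tamsin, Pieter, Esperanza, and Tariq each take £33,000.
Oona's share (£132,000) is divided into 3 shares of £44,000: Desmond, Hector, and Ulla each take £44,000.

Nikolai: £182,000; Carmen: £132,000; Tamsin: £33,000; Pieter: £33,000; Esperanza: £33,000; Tariq: £33,000; Desmond: £44,000; Hector: £44,000; Ulla: £44,000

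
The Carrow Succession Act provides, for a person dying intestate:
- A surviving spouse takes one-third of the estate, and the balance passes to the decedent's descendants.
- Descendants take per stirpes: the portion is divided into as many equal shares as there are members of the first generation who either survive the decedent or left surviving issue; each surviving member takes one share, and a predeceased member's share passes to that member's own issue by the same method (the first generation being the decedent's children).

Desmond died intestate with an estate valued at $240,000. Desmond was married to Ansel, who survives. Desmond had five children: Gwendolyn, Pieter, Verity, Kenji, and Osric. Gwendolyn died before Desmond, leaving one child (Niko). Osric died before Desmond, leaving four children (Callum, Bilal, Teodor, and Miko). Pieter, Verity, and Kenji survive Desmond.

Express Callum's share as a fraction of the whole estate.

Callum receives 1/30 of the estate.

Ansel takes one-third of $240,000 = $80,000. The remaining $160,000 passes to the descendants.
The descendants' portion ($160,000) is divided into 5 shares of $32,000: Pieter, Verity, and Kenji each take $32,000; Gwendolyn's $32,000 share passes to Gwendolyn's issue; Osric's $32,000 share passes to Osric's issue.
Gwendolyn's share ($32,000) passes entirely to Niko.
Osric's share ($32,000) is divided into 4 shares of $8,000: Callum, Bilal, Teodor, and Miko each take $8,000.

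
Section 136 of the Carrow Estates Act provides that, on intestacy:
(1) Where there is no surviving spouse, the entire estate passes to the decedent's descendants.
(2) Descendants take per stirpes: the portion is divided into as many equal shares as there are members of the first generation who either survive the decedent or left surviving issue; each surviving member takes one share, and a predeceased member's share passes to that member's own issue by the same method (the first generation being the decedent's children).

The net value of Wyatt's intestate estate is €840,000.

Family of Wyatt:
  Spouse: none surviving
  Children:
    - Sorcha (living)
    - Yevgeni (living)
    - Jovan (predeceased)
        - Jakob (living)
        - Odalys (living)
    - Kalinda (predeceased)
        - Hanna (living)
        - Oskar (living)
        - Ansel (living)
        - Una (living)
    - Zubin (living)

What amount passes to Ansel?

The entire €840,000 passes to the descendants.
That amount (€840,000) is divided into 5 shares of €168,000: Sorcha, Yevgeni, and Zubin each take €168,000; Jovan's €168,000 share passes to Jovan's issue; Kalinda's €168,000 share passes to Kalinda's issue.
Jovan's share (€168,000) is divided into 2 shares of €84,000: Jakob and Odalys each take €84,000.
Kalinda's share (€168,000) is divided into 4 shares of €42,000: Hanna, Oskar, Ansel, and Una each take €42,000.

Ansel receives €42,000.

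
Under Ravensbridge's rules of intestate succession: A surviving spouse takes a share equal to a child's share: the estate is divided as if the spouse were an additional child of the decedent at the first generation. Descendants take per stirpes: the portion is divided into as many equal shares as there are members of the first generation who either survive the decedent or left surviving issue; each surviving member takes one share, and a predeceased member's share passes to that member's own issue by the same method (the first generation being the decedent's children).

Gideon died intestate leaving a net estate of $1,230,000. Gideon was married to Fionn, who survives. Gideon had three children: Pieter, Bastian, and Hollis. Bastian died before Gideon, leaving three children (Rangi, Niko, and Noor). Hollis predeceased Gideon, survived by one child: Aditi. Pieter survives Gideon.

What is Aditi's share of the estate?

The spouse counts as an additional share at the children's level, so there are 4 primary shares of $307,500. Fionn takes one such share ($307,500).
The children's combined portion ($922,500) is divided into 3 shares of $307,500: Pieter takes $307,500; Bastian's $307,500 share passes to Bastian's issue; Hollis's $307,500 share passes to Hollis's issue.
Bastian's share ($307,500) is divided into 3 shares of $102,500: Rangi, Niko, and Noor each take $102,500.
Hollis's share ($307,500) passes entirely to Aditi.

Aditi receives $307,500.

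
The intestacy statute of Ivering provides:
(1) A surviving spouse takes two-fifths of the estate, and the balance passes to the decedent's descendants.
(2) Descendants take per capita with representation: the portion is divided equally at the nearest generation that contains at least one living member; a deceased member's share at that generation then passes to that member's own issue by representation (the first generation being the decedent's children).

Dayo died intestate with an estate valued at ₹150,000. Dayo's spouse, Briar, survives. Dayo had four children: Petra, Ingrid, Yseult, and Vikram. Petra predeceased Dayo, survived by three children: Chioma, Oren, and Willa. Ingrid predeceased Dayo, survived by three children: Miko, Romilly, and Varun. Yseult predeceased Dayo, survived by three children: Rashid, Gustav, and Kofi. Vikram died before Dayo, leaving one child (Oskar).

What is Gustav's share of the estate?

Gustav receives ₹9,000.

Briar takes two-fifths of ₹150,000 = ₹60,000. The remaining ₹90,000 passes to the descendants.
No child survives, so the initial division is made at the grandchildren's generation.
The descendants' portion (₹90,000) is divided into 10 shares of ₹9,000: Chioma, Oren, Willa, Miko, Romilly, Varun, Rashid, Gustav, Kofi, and Oskar each take ₹9,000.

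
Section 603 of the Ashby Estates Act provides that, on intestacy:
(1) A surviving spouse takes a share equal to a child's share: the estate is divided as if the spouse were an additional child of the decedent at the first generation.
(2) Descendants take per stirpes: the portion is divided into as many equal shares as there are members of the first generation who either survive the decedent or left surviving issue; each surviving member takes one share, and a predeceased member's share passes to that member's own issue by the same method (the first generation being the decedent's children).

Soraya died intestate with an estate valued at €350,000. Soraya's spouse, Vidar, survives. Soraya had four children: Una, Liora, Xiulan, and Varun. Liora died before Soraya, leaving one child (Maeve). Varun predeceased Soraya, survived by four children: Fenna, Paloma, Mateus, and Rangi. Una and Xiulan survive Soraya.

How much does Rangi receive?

The spouse counts as an additional share at the children's level, so there are 5 primary shares of €70,000. Vidar takes one such share (€70,000).
The children's combined portion (€280,000) is divided into 4 shares of €70,000: Una and Xiulan each take €70,000; Liora's €70,000 share passes to Liora's issue; Varun's €70,000 share passes to Varun's issue.
Liora's share (€70,000) passes entirely to Maeve.
Varun's share (€70,000) is divided into 4 shares of €17,500: Fenna, Paloma, Mateus, and Rangi each take €17,500.

Rangi receives €17,500.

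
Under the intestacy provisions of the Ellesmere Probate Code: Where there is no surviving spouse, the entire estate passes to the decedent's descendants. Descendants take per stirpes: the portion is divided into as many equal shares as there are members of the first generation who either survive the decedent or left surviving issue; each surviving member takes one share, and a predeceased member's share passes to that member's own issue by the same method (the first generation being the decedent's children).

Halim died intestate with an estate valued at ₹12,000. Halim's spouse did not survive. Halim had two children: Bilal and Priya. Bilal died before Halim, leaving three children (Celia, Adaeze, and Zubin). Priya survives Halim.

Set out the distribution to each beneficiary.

Celia: ₹2,000; Adaeze: ₹2,000; Zubin: ₹2,000; Priya: ₹6,000

The entire ₹12,000 passes to the descendants.
That amount (₹12,000) is divided into 2 shares of ₹6,000: Priya takes ₹6,000; Bilal's ₹6,000 share passes to Bilal's issue.
Bilal's share (₹6,000) is divided into 3 shares of ₹2,000: Celia, Adaeze, and Zubin each take ₹2,000.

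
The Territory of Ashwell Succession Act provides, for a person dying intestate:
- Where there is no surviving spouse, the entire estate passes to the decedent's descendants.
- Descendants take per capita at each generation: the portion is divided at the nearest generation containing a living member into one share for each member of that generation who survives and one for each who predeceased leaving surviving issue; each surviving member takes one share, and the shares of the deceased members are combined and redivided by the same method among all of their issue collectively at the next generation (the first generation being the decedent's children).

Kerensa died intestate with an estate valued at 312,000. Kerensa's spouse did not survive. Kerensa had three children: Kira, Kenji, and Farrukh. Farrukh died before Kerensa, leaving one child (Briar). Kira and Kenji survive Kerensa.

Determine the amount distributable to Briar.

Briar receives 104,000.

The entire 312,000 passes to the descendants.
That amount (312,000) is divided at the children's generation into 3 shares of 104,000. Kira and Kenji each take 104,000. The remaining share for the deceased Farrukh (104,000) is carried to the next generation.
That pool (104,000) passes entirely to Briar, the sole taker at the grandchildren's generation.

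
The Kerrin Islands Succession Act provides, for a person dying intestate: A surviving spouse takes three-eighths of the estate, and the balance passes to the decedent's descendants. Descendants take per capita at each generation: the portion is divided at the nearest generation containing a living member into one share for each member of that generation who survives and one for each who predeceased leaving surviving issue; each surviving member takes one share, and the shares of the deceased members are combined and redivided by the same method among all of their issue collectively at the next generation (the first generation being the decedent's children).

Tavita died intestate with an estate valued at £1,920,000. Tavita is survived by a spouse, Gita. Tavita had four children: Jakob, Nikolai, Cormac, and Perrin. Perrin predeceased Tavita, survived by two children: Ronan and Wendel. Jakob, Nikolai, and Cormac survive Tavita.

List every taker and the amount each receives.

Gita: £720,000; Jakob: £300,000; Nikolai: £300,000; Cormac: £300,000; Ronan: £150,000; Wendel: £150,000

Gita takes three-eighths of £1,920,000 = £720,000. The remaining £1,200,000 passes to the descendants.
The descendants' portion (£1,200,000) is divided at the children's generation into 4 shares of £300,000. Jakob, Nikolai, and Cormac each take £300,000. The remaining share for the deceased Perrin (£300,000) is carried to the next generation.
That pool (£300,000) is divided at the grandchildren's generation equally among Ronan and Wendel: £150,000 each.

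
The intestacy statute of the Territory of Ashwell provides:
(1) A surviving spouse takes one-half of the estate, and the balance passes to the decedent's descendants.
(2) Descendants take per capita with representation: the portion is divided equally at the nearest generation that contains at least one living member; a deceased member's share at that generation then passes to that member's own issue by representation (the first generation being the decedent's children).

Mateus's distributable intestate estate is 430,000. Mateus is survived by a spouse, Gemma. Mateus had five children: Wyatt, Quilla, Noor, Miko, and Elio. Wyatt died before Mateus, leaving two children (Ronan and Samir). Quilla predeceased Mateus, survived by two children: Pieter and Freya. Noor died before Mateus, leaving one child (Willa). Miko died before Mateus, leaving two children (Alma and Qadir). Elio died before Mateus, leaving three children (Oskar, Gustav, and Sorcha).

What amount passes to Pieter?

Gemma takes one-half of 430,000 = 215,000. The remaining 215,000 passes to the descendants.
No child survives, so the initial division is made at the grandchildren's generation.
The descendants' portion (215,000) is divided into 10 shares of 21,500: Ronan, Samir, Pieter, Freya, Willa, Alma, Qadir, Oskar, Gustav, and Sorcha each take 21,500.

Pieter receives 21,500.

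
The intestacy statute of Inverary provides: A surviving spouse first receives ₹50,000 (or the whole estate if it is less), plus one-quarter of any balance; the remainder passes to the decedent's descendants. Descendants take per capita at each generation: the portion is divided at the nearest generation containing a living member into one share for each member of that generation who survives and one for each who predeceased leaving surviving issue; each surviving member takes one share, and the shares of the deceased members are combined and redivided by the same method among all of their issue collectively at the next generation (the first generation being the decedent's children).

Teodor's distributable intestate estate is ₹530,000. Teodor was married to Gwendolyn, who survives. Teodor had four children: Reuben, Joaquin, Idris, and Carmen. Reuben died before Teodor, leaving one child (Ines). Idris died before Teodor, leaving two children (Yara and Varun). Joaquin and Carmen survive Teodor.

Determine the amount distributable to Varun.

Varun receives ₹60,000.

Gwendolyn first takes ₹50,000, leaving a balance of ₹480,000. Gwendolyn then takes one-quarter of the balance (₹120,000), for a total of ₹170,000. The remaining ₹360,000 passes to the descendants.
The descendants' portion (₹360,000) is divided at the children's generation into 4 shares of ₹90,000. Joaquin and Carmen each take ₹90,000. The 2 shares of the deceased (Reuben and Idris) are combined into a pool of ₹180,000.
That pool (₹180,000) is divided at the grandchildren's generation equally among Ines, Yara, and Varun: ₹60,000 each.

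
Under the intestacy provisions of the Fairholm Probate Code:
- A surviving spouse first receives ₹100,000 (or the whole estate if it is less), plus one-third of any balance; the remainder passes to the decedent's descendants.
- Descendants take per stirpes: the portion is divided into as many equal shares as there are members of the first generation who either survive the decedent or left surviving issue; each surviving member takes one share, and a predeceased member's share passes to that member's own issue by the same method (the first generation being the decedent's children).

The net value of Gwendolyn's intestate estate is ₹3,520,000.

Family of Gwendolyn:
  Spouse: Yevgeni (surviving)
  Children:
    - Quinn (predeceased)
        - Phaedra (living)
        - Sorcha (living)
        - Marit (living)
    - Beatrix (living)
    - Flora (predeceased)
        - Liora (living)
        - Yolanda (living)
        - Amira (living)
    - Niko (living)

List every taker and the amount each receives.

Yevgeni: ₹1,240,000; Phaedra: ₹190,000; Sorcha: ₹190,000; Marit: ₹190,000; Beatrix: ₹570,000; Liora: ₹190,000; Yolanda: ₹190,000; Amira: ₹190,000; Niko: ₹570,000

Yevgeni first takes ₹100,000, leaving a balance of ₹3,420,000. Yevgeni then takes one-third of the balance (₹1,140,000), for a total of ₹1,240,000. The remaining ₹2,280,000 passes to the descendants.
The descendants' portion (₹2,280,000) is divided into 4 shares of ₹570,000: Beatrix and Niko each take ₹570,000; Quinn's ₹570,000 share passes to Quinn's issue; Flora's ₹570,000 share passes to Flora's issue.
Quinn's share (₹570,000) is divided into 3 shares of ₹190,000: Phaedra, Sorcha, and Marit each take ₹190,000.
Flora's share (₹570,000) is divided into 3 shares of ₹190,000: Liora, Yolanda, and Amira each take ₹190,000.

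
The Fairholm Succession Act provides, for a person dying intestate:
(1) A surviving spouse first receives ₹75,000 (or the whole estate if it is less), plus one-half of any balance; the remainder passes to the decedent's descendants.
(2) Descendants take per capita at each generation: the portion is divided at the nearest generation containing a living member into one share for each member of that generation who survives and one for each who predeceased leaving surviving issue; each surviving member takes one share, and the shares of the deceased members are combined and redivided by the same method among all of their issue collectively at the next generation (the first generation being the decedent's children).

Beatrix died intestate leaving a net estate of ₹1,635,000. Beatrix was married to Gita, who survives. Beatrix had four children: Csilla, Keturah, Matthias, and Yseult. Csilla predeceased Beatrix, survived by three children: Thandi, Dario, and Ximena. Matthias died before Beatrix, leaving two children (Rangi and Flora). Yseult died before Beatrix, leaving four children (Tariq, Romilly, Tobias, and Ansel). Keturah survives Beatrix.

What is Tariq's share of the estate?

Tariq receives ₹65,000.

Gita first takes ₹75,000, leaving a balance of ₹1,560,000. Gita then takes one-half of the balance (₹780,000), for a total of ₹855,000. The remaining ₹780,000 passes to the descendants.
The descendants' portion (₹780,000) is divided at the children's generation into 4 shares of ₹195,000. Keturah takes ₹195,000. The 3 shares of the deceased (Csilla, Matthias, and Yseult) are combined into a pool of ₹585,000.
That pool (₹585,000) is divided at the grandchildren's generation equally among Thandi, Dario, Ximena, Rangi, Flora, Tariq, Romilly, Tobias, and Ansel: ₹65,000 each.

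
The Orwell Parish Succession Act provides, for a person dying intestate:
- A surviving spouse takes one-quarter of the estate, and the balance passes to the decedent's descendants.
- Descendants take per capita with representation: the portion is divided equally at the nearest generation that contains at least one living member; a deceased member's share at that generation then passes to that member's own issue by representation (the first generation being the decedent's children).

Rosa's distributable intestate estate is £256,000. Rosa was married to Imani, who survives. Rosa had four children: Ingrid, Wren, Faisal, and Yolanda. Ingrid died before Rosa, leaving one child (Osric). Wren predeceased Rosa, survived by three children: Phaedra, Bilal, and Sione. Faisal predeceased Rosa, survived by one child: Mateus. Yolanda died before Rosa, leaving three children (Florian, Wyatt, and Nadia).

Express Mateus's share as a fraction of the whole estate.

Mateus receives 3/32 of the estate.

Imani takes one-quarter of £256,000 = £64,000. The remaining £192,000 passes to the descendants.
No child survives, so the initial division is made at the grandchildren's generation.
The descendants' portion (£192,000) is divided into 8 shares of £24,000: Osric, Phaedra, Bilal, Sione, Mateus, Florian, Wyatt, and Nadia each take £24,000.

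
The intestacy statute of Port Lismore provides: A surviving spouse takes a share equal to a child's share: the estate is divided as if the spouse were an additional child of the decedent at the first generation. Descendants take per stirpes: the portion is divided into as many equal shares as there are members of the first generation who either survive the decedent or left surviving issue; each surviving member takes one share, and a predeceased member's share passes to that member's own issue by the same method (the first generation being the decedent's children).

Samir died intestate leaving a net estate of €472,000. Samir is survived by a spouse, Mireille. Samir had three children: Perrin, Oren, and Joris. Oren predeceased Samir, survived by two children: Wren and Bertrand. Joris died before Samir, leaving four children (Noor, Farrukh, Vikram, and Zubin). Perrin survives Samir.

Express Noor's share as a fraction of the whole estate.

The spouse counts as an additional share at the children's level, so there are 4 primary shares of €118,000. Mireille takes one such share (€118,000).
The children's combined portion (€354,000) is divided into 3 shares of €118,000: Perrin takes €118,000; Oren's €118,000 share passes to Oren's issue; Joris's €118,000 share passes to Joris's issue.
Oren's share (€118,000) is divided into 2 shares of €59,000: Wren and Bertrand each take €59,000.
Joris's share (€118,000) is divided into 4 shares of €29,500: Noor, Farrukh, Vikram, and Zubin each take €29,500.

Noor receives 1/16 of the estate.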